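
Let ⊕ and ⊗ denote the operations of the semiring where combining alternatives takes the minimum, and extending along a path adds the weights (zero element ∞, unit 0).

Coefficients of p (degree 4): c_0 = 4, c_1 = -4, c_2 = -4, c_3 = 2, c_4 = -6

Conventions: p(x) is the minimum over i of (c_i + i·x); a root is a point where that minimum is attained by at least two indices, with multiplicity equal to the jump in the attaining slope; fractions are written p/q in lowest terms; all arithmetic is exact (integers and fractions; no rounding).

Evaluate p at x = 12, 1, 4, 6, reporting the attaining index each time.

p(12) = min(4+0·12=4, -4+1·12=8, -4+2·12=20, 2+3·12=38, -6+4·12=42) = 4 (attained by i=0)
p(1) = min(4+0·1=4, -4+1·1=-3, -4+2·1=-2, 2+3·1=5, -6+4·1=-2) = -3 (attained by i=1)
p(4) = min(4+0·4=4, -4+1·4=0, -4+2·4=4, 2+3·4=14, -6+4·4=10) = 0 (attained by i=1)
p(6) = min(4+0·6=4, -4+1·6=2, -4+2·6=8, 2+3·6=20, -6+4·6=18) = 2 (attained by i=1)
Answer: p(12) = 4; p(1) = -3; p(4) = 0; p(6) = 2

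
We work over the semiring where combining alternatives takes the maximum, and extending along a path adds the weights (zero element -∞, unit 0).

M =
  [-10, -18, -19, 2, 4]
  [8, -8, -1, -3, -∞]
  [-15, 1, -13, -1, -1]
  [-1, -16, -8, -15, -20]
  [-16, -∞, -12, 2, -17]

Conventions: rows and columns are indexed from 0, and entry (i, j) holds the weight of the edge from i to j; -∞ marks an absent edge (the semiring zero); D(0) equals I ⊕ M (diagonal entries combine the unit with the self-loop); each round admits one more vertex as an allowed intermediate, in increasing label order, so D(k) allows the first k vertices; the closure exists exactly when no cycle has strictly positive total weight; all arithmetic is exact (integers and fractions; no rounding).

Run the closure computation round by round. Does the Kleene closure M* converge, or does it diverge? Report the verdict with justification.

D(0):
  [0, -18, -19, 2, 4]
  [8, 0, -1, -3, -∞]
  [-15, 1, 0, -1, -1]
  [-1, -16, -8, 0, -20]
  [-16, -∞, -12, 2, 0]
Detection: at round 1, diagonal entry (3, 3) turns strictly positive.
Key observation: the cycle 3->0->3 has total weight (-1) + 2, which is strictly positive.
Answer: DIVERGES — positive cycle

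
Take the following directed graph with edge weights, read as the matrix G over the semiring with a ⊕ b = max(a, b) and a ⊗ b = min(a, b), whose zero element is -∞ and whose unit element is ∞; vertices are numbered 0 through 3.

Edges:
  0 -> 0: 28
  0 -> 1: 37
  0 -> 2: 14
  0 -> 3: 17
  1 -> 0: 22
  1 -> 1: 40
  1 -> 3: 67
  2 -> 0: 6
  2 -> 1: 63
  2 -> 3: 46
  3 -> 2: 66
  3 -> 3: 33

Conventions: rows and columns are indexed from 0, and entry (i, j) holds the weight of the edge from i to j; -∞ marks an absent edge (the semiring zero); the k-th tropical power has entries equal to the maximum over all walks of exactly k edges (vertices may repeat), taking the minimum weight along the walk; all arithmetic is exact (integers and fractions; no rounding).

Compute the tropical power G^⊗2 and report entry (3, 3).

G^⊗2:
  [28, 37, 17, 37]
  [22, 40, 66, 40]
  [22, 40, 46, 63]
  [6, 63, 33, 46]
Key observation: the optimum is the walk 3->2->3, with weight 66 min 46 = 46.
Optimal value attained by: walk 3->2->3.
Answer: (G^⊗2)[3][3] = 46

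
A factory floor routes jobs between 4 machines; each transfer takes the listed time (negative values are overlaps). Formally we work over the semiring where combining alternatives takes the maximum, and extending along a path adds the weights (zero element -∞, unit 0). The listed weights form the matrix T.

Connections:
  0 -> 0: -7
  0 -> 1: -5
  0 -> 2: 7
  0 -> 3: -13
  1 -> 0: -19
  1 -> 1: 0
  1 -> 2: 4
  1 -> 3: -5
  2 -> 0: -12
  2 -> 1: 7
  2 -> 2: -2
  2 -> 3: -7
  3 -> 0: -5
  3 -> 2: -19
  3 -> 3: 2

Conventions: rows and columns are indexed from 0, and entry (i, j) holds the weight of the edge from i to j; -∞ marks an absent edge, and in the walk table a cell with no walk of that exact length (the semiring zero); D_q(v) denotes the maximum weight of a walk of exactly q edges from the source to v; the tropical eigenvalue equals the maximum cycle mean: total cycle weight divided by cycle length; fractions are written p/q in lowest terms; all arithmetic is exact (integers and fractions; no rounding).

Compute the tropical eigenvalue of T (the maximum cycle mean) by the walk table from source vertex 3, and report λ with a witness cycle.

q=0: [-∞, -∞, -∞, 0]
q=1: [-5, -∞, -19, 2]
q=2: [-3, -10, 2, 4]
q=3: [-1, 9, 4, 6]
q=4: [1, 11, 13, 8]
Optimal cycle mean attained by: cycle 1->2->1, total 4 + 7, length 2.
Answer: λ = 11/2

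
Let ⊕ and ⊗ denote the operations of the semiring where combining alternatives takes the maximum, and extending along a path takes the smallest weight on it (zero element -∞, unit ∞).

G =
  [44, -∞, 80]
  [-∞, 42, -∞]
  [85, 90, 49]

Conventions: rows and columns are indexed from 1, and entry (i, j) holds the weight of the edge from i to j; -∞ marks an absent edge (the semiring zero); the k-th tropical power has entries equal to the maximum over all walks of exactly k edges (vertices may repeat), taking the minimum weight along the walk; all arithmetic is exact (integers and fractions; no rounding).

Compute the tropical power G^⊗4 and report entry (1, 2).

G^⊗2:
  [80, 80, 49]
  [-∞, 42, -∞]
  [49, 49, 80]
G^⊗3:
  [49, 49, 80]
  [-∞, 42, -∞]
  [80, 80, 49]
G^⊗4:
  [80, 80, 49]
  [-∞, 42, -∞]
  [49, 49, 80]
Key observation: the optimum is the walk 1->3->1->3->2, with weight 80 min 85 min 80 min 90 = 80.
Optimal value attained by: walk 1->3->1->3->2.
Answer: (G^⊗4)[1][2] = 80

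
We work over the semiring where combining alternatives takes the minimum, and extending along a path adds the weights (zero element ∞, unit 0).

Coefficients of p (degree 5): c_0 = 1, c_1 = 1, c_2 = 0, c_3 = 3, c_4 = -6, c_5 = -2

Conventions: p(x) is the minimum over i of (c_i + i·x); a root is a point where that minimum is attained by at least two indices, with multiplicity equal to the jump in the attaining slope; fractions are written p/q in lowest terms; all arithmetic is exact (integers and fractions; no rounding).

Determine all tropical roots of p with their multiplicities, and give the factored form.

hull edge (i=0, c=1) to (i=4, c=-6): slope -7/4, span 4
hull edge (i=4, c=-6) to (i=5, c=-2): slope 4, span 1
Factored form: p(x) = -2 ⊗ (x ⊕ (-4)) ⊗ (x ⊕ 7/4) ⊗ (x ⊕ 7/4) ⊗ (x ⊕ 7/4) ⊗ (x ⊕ 7/4)
Answer: roots = -4 (mult 1), 7/4 (mult 4)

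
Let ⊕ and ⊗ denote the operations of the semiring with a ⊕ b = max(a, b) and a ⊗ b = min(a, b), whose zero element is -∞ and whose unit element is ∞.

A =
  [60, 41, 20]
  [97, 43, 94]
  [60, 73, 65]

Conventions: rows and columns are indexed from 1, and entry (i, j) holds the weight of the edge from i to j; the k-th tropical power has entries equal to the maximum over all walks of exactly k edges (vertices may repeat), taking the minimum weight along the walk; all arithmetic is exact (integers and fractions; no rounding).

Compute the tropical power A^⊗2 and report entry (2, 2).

A^⊗2:
  [60, 41, 41]
  [60, 73, 65]
  [73, 65, 73]
Key observation: the optimum is the walk 2->3->2, with weight 94 min 73 = 73.
Optimal value attained by: walk 2->3->2.
Answer: (A^⊗2)[2][2] = 73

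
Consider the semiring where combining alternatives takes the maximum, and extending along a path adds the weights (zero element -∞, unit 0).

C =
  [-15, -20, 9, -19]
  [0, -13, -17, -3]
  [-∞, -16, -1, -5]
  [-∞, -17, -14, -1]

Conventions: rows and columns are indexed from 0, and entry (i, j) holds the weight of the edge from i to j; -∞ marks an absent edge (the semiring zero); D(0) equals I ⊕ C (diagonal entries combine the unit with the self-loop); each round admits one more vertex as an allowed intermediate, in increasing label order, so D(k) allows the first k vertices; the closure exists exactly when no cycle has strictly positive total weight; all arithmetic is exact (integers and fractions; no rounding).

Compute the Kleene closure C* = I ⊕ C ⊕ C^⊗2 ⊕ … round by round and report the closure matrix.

D(0):
  [0, -20, 9, -19]
  [0, 0, -17, -3]
  [-∞, -16, 0, -5]
  [-∞, -17, -14, 0]
D(1):
  [0, -20, 9, -19]
  [0, 0, 9, -3]
  [-∞, -16, 0, -5]
  [-∞, -17, -14, 0]
D(2):
  [0, -20, 9, -19]
  [0, 0, 9, -3]
  [-16, -16, 0, -5]
  [-17, -17, -8, 0]
D(3):
  [0, -7, 9, 4]
  [0, 0, 9, 4]
  [-16, -16, 0, -5]
  [-17, -17, -8, 0]
D(4):
  [0, -7, 9, 4]
  [0, 0, 9, 4]
  [-16, -16, 0, -5]
  [-17, -17, -8, 0]
Answer: C* = [[0, -7, 9, 4], [0, 0, 9, 4], [-16, -16, 0, -5], [-17, -17, -8, 0]]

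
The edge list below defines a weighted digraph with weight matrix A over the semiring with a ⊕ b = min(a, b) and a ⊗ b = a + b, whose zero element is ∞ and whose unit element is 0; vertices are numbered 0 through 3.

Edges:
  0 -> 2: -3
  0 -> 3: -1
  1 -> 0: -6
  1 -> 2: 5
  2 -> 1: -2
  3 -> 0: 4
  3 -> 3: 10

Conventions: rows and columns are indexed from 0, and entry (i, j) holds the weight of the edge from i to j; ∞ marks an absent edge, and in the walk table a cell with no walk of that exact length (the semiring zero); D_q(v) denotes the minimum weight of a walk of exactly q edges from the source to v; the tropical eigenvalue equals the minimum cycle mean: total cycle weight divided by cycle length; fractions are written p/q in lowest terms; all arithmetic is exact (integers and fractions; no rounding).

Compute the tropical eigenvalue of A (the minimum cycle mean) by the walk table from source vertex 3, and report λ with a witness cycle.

q=0: [∞, ∞, ∞, 0]
q=1: [4, ∞, ∞, 10]
q=2: [14, ∞, 1, 3]
q=3: [7, -1, 11, 13]
q=4: [-7, 9, 4, 6]
Optimal cycle mean attained by: cycle 0->2->1->0, total (-3) + (-2) + (-6), length 3.
Answer: λ = -11/3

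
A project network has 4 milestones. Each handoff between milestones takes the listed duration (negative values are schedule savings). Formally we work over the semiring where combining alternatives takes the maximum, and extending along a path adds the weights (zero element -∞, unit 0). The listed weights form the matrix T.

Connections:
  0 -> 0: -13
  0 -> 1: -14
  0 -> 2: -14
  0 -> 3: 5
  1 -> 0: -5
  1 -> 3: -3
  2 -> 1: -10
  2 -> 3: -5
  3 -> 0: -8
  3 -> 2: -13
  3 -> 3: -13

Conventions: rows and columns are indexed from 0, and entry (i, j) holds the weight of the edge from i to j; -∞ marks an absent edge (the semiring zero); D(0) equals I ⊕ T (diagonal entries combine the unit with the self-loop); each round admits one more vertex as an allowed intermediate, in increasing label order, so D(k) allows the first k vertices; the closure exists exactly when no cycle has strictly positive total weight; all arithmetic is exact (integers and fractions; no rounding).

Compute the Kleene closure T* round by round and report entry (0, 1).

D(0):
  [0, -14, -14, 5]
  [-5, 0, -∞, -3]
  [-∞, -10, 0, -5]
  [-8, -∞, -13, 0]
D(1):
  [0, -14, -14, 5]
  [-5, 0, -19, 0]
  [-∞, -10, 0, -5]
  [-8, -22, -13, 0]
D(2):
  [0, -14, -14, 5]
  [-5, 0, -19, 0]
  [-15, -10, 0, -5]
  [-8, -22, -13, 0]
D(3):
  [0, -14, -14, 5]
  [-5, 0, -19, 0]
  [-15, -10, 0, -5]
  [-8, -22, -13, 0]
D(4):
  [0, -14, -8, 5]
  [-5, 0, -13, 0]
  [-13, -10, 0, -5]
  [-8, -22, -13, 0]
Answer: T*[0][1] = -14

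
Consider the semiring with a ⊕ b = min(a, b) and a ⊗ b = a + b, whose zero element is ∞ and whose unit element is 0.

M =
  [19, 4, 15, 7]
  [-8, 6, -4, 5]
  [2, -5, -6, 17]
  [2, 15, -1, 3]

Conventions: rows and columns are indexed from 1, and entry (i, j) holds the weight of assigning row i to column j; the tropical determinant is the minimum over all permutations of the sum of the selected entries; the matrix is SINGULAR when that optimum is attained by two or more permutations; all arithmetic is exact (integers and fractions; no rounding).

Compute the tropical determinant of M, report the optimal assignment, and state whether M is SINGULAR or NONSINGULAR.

σ = (1, 2, 3, 4): 19 + 6 + (-6) + 3 = 22
σ = (1, 2, 4, 3): 19 + 6 + 17 + (-1) = 41
σ = (1, 3, 2, 4): 19 + (-4) + (-5) + 3 = 13
σ = (1, 3, 4, 2): 19 + (-4) + 17 + 15 = 47
σ = (1, 4, 2, 3): 19 + 5 + (-5) + (-1) = 18
σ = (1, 4, 3, 2): 19 + 5 + (-6) + 15 = 33
σ = (2, 1, 3, 4): 4 + (-8) + (-6) + 3 = -7
σ = (2, 1, 4, 3): 4 + (-8) + 17 + (-1) = 12
σ = (2, 3, 1, 4): 4 + (-4) + 2 + 3 = 5
σ = (2, 3, 4, 1): 4 + (-4) + 17 + 2 = 19
σ = (2, 4, 1, 3): 4 + 5 + 2 + (-1) = 10
σ = (2, 4, 3, 1): 4 + 5 + (-6) + 2 = 5
σ = (3, 1, 2, 4): 15 + (-8) + (-5) + 3 = 5
σ = (3, 1, 4, 2): 15 + (-8) + 17 + 15 = 39
σ = (3, 2, 1, 4): 15 + 6 + 2 + 3 = 26
σ = (3, 2, 4, 1): 15 + 6 + 17 + 2 = 40
σ = (3, 4, 1, 2): 15 + 5 + 2 + 15 = 37
σ = (3, 4, 2, 1): 15 + 5 + (-5) + 2 = 17
σ = (4, 1, 2, 3): 7 + (-8) + (-5) + (-1) = -7
σ = (4, 1, 3, 2): 7 + (-8) + (-6) + 15 = 8
σ = (4, 2, 1, 3): 7 + 6 + 2 + (-1) = 14
σ = (4, 2, 3, 1): 7 + 6 + (-6) + 2 = 9
σ = (4, 3, 1, 2): 7 + (-4) + 2 + 15 = 20
σ = (4, 3, 2, 1): 7 + (-4) + (-5) + 2 = 0
Optimal value attained by: σ = (2, 1, 3, 4).
Answer: det⊕(M) = -7; verdict: SINGULAR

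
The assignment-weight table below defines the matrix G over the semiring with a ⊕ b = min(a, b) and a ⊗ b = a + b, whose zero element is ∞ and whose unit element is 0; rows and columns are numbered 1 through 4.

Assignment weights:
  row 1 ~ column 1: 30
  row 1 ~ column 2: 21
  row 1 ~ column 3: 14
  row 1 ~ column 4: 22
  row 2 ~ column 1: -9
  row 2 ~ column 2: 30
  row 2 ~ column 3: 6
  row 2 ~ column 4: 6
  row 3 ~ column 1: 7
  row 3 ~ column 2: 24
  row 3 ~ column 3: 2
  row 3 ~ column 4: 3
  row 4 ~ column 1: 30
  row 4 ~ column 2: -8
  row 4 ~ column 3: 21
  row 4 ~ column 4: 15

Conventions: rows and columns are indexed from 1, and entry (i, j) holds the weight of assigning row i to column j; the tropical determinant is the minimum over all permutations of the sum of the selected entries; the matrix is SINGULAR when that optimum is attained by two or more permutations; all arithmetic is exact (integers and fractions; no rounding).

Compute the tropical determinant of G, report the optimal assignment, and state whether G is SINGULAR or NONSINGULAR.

σ = (1, 2, 3, 4): 30 + 30 + 2 + 15 = 77
σ = (1, 2, 4, 3): 30 + 30 + 3 + 21 = 84
σ = (1, 3, 2, 4): 30 + 6 + 24 + 15 = 75
σ = (1, 3, 4, 2): 30 + 6 + 3 + (-8) = 31
σ = (1, 4, 2, 3): 30 + 6 + 24 + 21 = 81
σ = (1, 4, 3, 2): 30 + 6 + 2 + (-8) = 30
σ = (2, 1, 3, 4): 21 + (-9) + 2 + 15 = 29
σ = (2, 1, 4, 3): 21 + (-9) + 3 + 21 = 36
σ = (2, 3, 1, 4): 21 + 6 + 7 + 15 = 49
σ = (2, 3, 4, 1): 21 + 6 + 3 + 30 = 60
σ = (2, 4, 1, 3): 21 + 6 + 7 + 21 = 55
σ = (2, 4, 3, 1): 21 + 6 + 2 + 30 = 59
σ = (3, 1, 2, 4): 14 + (-9) + 24 + 15 = 44
σ = (3, 1, 4, 2): 14 + (-9) + 3 + (-8) = 0
σ = (3, 2, 1, 4): 14 + 30 + 7 + 15 = 66
σ = (3, 2, 4, 1): 14 + 30 + 3 + 30 = 77
σ = (3, 4, 1, 2): 14 + 6 + 7 + (-8) = 19
σ = (3, 4, 2, 1): 14 + 6 + 24 + 30 = 74
σ = (4, 1, 2, 3): 22 + (-9) + 24 + 21 = 58
σ = (4, 1, 3, 2): 22 + (-9) + 2 + (-8) = 7
σ = (4, 2, 1, 3): 22 + 30 + 7 + 21 = 80
σ = (4, 2, 3, 1): 22 + 30 + 2 + 30 = 84
σ = (4, 3, 1, 2): 22 + 6 + 7 + (-8) = 27
σ = (4, 3, 2, 1): 22 + 6 + 24 + 30 = 82
Optimal value attained by: σ = (3, 1, 4, 2).
Answer: det⊕(G) = 0; verdict: NONSINGULAR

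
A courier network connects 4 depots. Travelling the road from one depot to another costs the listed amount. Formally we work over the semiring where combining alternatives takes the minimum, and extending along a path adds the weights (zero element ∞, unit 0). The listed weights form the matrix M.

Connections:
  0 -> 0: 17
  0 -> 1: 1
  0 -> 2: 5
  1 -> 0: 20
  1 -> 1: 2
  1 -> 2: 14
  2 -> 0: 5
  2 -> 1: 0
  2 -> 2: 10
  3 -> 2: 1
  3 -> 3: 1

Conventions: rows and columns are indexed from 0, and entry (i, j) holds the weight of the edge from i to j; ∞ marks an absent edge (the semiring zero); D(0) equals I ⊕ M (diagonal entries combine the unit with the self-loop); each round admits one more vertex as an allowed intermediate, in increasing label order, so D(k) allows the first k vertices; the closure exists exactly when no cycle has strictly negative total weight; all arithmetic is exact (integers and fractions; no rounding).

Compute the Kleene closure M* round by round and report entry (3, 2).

D(0):
  [0, 1, 5, ∞]
  [20, 0, 14, ∞]
  [5, 0, 0, ∞]
  [∞, ∞, 1, 0]
D(1):
  [0, 1, 5, ∞]
  [20, 0, 14, ∞]
  [5, 0, 0, ∞]
  [∞, ∞, 1, 0]
D(2):
  [0, 1, 5, ∞]
  [20, 0, 14, ∞]
  [5, 0, 0, ∞]
  [∞, ∞, 1, 0]
D(3):
  [0, 1, 5, ∞]
  [19, 0, 14, ∞]
  [5, 0, 0, ∞]
  [6, 1, 1, 0]
D(4):
  [0, 1, 5, ∞]
  [19, 0, 14, ∞]
  [5, 0, 0, ∞]
  [6, 1, 1, 0]
Answer: M*[3][2] = 1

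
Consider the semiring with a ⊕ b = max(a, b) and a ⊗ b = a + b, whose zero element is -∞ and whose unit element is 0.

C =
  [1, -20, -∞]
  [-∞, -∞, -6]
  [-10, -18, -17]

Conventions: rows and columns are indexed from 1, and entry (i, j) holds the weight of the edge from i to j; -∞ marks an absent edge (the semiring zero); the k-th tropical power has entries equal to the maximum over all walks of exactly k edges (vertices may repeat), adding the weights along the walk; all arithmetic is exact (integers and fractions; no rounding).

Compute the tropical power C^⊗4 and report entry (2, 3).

C^⊗2:
  [2, -19, -26]
  [-16, -24, -23]
  [-9, -30, -24]
C^⊗3:
  [3, -18, -25]
  [-15, -36, -30]
  [-8, -29, -36]
C^⊗4:
  [4, -17, -24]
  [-14, -35, -42]
  [-7, -28, -35]
Key observation: the optimum is the walk 2->3->1->2->3, with weight (-6) + (-10) + (-20) + (-6) = -42.
Optimal value attained by: walk 2->3->1->2->3.
Answer: (C^⊗4)[2][3] = -42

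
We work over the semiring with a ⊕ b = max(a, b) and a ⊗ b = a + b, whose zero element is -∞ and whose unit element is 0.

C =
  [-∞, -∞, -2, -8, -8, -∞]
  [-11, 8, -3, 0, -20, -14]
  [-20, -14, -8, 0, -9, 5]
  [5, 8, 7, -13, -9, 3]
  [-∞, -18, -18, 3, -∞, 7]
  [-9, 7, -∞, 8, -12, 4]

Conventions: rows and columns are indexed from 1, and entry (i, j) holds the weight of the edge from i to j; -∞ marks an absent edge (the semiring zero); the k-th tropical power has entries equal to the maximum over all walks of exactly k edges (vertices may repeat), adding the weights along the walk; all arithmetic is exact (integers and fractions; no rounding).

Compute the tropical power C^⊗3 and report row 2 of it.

C^⊗2:
  [-3, 0, -1, -2, -11, 3]
  [5, 16, 7, 8, -9, 3]
  [5, 12, 7, 13, -7, 9]
  [-3, 16, 5, 11, -2, 12]
  [8, 14, 10, 15, -5, 11]
  [13, 16, 15, 12, -1, 11]
C^⊗3:
  [3, 10, 5, 11, -9, 7]
  [13, 24, 15, 16, -1, 12]
  [18, 21, 20, 17, 4, 16]
  [16, 24, 18, 20, 2, 16]
  [20, 23, 22, 19, 6, 18]
  [17, 24, 19, 19, 6, 20]
Answer: row 2 of C^⊗3 = [13, 24, 15, 16, -1, 12]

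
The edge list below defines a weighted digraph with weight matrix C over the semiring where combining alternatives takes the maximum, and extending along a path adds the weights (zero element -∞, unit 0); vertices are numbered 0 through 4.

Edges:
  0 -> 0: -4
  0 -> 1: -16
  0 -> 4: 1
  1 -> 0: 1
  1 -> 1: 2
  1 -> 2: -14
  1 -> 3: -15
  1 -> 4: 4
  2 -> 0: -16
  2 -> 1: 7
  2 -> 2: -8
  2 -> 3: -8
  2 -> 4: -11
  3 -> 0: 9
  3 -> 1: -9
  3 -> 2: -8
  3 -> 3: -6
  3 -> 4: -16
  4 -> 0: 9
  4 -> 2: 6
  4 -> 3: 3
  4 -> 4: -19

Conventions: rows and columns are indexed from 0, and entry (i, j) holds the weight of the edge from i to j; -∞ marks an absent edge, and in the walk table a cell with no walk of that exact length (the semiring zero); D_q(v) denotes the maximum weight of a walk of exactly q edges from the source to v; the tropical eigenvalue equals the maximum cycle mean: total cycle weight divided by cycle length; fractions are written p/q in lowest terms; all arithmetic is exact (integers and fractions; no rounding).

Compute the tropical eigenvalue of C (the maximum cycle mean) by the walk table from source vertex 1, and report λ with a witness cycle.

q=0: [-∞, 0, -∞, -∞, -∞]
q=1: [1, 2, -14, -15, 4]
q=2: [13, 4, 10, 7, 6]
q=3: [16, 17, 12, 9, 14]
q=4: [23, 19, 20, 17, 21]
q=5: [30, 27, 27, 24, 24]
Optimal cycle mean attained by: cycle 1->4->2->1, total 4 + 6 + 7, length 3.
Answer: λ = 17/3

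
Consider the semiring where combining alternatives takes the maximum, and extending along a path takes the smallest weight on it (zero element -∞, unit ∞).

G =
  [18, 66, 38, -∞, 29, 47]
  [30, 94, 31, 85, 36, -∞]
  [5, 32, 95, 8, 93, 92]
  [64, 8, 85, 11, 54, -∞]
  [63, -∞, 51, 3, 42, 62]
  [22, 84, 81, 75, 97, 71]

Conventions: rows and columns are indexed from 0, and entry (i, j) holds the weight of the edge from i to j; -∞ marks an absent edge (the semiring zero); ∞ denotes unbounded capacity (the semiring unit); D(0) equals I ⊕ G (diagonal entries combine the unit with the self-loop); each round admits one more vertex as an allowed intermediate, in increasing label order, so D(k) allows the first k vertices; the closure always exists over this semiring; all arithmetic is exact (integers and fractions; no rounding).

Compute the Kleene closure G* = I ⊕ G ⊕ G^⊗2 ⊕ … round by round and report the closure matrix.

D(0):
  [∞, 66, 38, -∞, 29, 47]
  [30, ∞, 31, 85, 36, -∞]
  [5, 32, ∞, 8, 93, 92]
  [64, 8, 85, ∞, 54, -∞]
  [63, -∞, 51, 3, ∞, 62]
  [22, 84, 81, 75, 97, ∞]
D(1):
  [∞, 66, 38, -∞, 29, 47]
  [30, ∞, 31, 85, 36, 30]
  [5, 32, ∞, 8, 93, 92]
  [64, 64, 85, ∞, 54, 47]
  [63, 63, 51, 3, ∞, 62]
  [22, 84, 81, 75, 97, ∞]
D(2):
  [∞, 66, 38, 66, 36, 47]
  [30, ∞, 31, 85, 36, 30]
  [30, 32, ∞, 32, 93, 92]
  [64, 64, 85, ∞, 54, 47]
  [63, 63, 51, 63, ∞, 62]
  [30, 84, 81, 84, 97, ∞]
D(3):
  [∞, 66, 38, 66, 38, 47]
  [30, ∞, 31, 85, 36, 31]
  [30, 32, ∞, 32, 93, 92]
  [64, 64, 85, ∞, 85, 85]
  [63, 63, 51, 63, ∞, 62]
  [30, 84, 81, 84, 97, ∞]
D(4):
  [∞, 66, 66, 66, 66, 66]
  [64, ∞, 85, 85, 85, 85]
  [32, 32, ∞, 32, 93, 92]
  [64, 64, 85, ∞, 85, 85]
  [63, 63, 63, 63, ∞, 63]
  [64, 84, 84, 84, 97, ∞]
D(5):
  [∞, 66, 66, 66, 66, 66]
  [64, ∞, 85, 85, 85, 85]
  [63, 63, ∞, 63, 93, 92]
  [64, 64, 85, ∞, 85, 85]
  [63, 63, 63, 63, ∞, 63]
  [64, 84, 84, 84, 97, ∞]
D(6):
  [∞, 66, 66, 66, 66, 66]
  [64, ∞, 85, 85, 85, 85]
  [64, 84, ∞, 84, 93, 92]
  [64, 84, 85, ∞, 85, 85]
  [63, 63, 63, 63, ∞, 63]
  [64, 84, 84, 84, 97, ∞]
Answer: G* = [[∞, 66, 66, 66, 66, 66], [64, ∞, 85, 85, 85, 85], [64, 84, ∞, 84, 93, 92], [64, 84, 85, ∞, 85, 85], [63, 63, 63, 63, ∞, 63], [64, 84, 84, 84, 97, ∞]]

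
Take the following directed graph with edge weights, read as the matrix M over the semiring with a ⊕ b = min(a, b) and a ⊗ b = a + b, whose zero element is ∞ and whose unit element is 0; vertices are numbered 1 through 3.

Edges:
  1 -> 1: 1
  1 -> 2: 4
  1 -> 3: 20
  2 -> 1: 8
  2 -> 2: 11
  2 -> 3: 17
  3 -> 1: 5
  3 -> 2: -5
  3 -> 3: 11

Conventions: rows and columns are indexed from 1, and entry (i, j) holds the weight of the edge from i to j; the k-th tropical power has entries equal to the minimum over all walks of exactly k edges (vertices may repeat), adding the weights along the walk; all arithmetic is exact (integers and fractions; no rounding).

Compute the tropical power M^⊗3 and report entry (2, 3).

M^⊗2:
  [2, 5, 21]
  [9, 12, 28]
  [3, 6, 12]
M^⊗3:
  [3, 6, 22]
  [10, 13, 29]
  [4, 7, 23]
Key observation: the optimum is the walk 2->1->1->3, with weight 8 + 1 + 20 = 29.
Optimal value attained by: walk 2->1->1->3.
Answer: (M^⊗3)[2][3] = 29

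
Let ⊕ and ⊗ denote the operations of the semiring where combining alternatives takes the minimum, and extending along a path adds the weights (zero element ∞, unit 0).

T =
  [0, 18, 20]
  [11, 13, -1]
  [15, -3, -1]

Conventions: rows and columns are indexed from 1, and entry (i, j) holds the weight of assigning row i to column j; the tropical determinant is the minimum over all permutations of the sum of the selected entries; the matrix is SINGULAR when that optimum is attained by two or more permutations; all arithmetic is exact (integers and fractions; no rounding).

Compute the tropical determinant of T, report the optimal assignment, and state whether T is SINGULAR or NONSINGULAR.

σ = (1, 2, 3): 0 + 13 + (-1) = 12
σ = (1, 3, 2): 0 + (-1) + (-3) = -4
σ = (2, 1, 3): 18 + 11 + (-1) = 28
σ = (2, 3, 1): 18 + (-1) + 15 = 32
σ = (3, 1, 2): 20 + 11 + (-3) = 28
σ = (3, 2, 1): 20 + 13 + 15 = 48
Optimal value attained by: σ = (1, 3, 2).
Answer: det⊕(T) = -4; verdict: NONSINGULAR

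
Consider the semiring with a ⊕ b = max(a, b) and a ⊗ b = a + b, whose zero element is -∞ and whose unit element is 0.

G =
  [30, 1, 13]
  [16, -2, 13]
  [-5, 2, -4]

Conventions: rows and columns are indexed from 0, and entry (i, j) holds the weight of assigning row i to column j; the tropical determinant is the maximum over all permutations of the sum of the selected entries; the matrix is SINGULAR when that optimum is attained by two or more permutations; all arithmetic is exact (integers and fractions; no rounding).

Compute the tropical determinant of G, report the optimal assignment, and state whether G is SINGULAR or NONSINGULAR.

σ = (0, 1, 2): 30 + (-2) + (-4) = 24
σ = (0, 2, 1): 30 + 13 + 2 = 45
σ = (1, 0, 2): 1 + 16 + (-4) = 13
σ = (1, 2, 0): 1 + 13 + (-5) = 9
σ = (2, 0, 1): 13 + 16 + 2 = 31
σ = (2, 1, 0): 13 + (-2) + (-5) = 6
Optimal value attained by: σ = (0, 2, 1).
Answer: det⊕(G) = 45; verdict: NONSINGULAR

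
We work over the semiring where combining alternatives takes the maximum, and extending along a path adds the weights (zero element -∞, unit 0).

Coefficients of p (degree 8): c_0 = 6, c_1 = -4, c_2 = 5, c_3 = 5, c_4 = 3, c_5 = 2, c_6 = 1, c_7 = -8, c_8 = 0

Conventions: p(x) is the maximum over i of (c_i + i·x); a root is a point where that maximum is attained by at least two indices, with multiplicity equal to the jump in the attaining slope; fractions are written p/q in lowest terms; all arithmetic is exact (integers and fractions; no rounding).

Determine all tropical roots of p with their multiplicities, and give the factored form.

hull edge (i=0, c=6) to (i=3, c=5): slope -1/3, span 3
hull edge (i=3, c=5) to (i=8, c=0): slope -1, span 5
Factored form: p(x) = 0 ⊗ (x ⊕ 1/3) ⊗ (x ⊕ 1/3) ⊗ (x ⊕ 1/3) ⊗ (x ⊕ 1) ⊗ (x ⊕ 1) ⊗ (x ⊕ 1) ⊗ (x ⊕ 1) ⊗ (x ⊕ 1)
Answer: roots = 1/3 (mult 3), 1 (mult 5)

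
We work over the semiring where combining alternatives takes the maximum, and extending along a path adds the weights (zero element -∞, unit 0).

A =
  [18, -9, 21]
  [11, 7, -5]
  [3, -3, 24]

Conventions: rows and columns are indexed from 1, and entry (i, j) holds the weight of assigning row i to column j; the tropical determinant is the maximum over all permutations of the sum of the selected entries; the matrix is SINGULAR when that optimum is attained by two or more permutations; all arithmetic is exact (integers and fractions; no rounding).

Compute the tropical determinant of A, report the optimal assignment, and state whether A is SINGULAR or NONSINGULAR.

σ = (1, 2, 3): 18 + 7 + 24 = 49
σ = (1, 3, 2): 18 + (-5) + (-3) = 10
σ = (2, 1, 3): (-9) + 11 + 24 = 26
σ = (2, 3, 1): (-9) + (-5) + 3 = -11
σ = (3, 1, 2): 21 + 11 + (-3) = 29
σ = (3, 2, 1): 21 + 7 + 3 = 31
Optimal value attained by: σ = (1, 2, 3).
Answer: det⊕(A) = 49; verdict: NONSINGULAR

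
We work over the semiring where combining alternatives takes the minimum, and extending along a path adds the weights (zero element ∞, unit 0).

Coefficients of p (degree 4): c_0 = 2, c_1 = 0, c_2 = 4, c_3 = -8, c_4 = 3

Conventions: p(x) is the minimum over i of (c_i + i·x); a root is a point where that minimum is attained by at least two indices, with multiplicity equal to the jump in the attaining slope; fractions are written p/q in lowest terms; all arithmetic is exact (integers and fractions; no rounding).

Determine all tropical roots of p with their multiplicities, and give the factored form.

hull edge (i=0, c=2) to (i=3, c=-8): slope -10/3, span 3
hull edge (i=3, c=-8) to (i=4, c=3): slope 11, span 1
Factored form: p(x) = 3 ⊗ (x ⊕ (-11)) ⊗ (x ⊕ 10/3) ⊗ (x ⊕ 10/3) ⊗ (x ⊕ 10/3)
Answer: roots = -11 (mult 1), 10/3 (mult 3)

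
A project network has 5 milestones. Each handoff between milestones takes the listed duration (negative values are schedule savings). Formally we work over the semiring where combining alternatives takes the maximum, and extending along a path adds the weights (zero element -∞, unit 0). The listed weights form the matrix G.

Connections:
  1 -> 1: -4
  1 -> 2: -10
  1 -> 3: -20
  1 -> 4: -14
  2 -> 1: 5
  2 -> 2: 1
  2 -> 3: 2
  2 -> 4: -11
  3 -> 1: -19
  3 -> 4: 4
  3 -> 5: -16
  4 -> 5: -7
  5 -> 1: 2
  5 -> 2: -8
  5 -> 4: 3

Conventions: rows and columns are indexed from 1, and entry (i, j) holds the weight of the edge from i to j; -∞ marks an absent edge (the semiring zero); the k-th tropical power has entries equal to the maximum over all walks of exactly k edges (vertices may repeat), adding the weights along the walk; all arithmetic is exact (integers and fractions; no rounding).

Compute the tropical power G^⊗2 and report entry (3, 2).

G^⊗2:
  [-5, -9, -8, -16, -21]
  [6, 2, 3, 6, -14]
  [-14, -24, -39, -13, -3]
  [-5, -15, -∞, -4, -∞]
  [-2, -7, -6, -12, -4]
Key observation: the optimum is the walk 3->5->2, with weight (-16) + (-8) = -24.
Optimal value attained by: walk 3->5->2.
Answer: (G^⊗2)[3][2] = -24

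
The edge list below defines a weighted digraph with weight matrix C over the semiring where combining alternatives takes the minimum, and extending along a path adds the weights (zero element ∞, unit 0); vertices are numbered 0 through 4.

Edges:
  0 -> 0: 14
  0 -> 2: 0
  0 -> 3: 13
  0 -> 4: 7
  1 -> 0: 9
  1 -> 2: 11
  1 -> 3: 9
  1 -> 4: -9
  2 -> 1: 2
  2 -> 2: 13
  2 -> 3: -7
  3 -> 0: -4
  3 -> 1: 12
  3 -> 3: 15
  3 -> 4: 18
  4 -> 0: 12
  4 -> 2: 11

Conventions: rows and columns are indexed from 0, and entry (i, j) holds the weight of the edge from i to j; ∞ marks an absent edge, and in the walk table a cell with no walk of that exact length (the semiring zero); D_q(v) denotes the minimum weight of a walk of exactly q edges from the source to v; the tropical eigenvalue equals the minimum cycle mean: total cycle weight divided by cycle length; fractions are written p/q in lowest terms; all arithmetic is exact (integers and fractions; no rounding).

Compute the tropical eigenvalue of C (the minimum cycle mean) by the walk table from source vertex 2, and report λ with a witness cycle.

q=0: [∞, ∞, 0, ∞, ∞]
q=1: [∞, 2, 13, -7, ∞]
q=2: [-11, 5, 13, 6, -7]
q=3: [2, 15, -11, 2, -4]
q=4: [-2, -9, 2, -18, 6]
q=5: [-22, -6, -2, -5, -18]
Optimal cycle mean attained by: cycle 0->2->3->0, total 0 + (-7) + (-4), length 3.
Answer: λ = -11/3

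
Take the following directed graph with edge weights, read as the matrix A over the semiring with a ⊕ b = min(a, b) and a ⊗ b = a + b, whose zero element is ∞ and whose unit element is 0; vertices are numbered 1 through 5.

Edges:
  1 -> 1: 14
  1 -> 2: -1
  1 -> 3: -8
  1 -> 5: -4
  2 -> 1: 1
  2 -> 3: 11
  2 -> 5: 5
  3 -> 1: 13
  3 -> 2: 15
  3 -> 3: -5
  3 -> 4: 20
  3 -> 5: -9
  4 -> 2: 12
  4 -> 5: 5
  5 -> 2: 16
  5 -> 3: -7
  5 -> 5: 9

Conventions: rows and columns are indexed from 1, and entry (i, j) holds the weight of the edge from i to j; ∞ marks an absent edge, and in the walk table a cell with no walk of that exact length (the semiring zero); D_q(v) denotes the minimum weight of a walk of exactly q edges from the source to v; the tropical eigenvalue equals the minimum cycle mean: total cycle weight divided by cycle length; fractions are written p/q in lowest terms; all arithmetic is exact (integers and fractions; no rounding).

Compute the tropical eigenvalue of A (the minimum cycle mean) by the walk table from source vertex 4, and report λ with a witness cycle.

q=0: [∞, ∞, ∞, 0, ∞]
q=1: [∞, 12, ∞, ∞, 5]
q=2: [13, 21, -2, ∞, 14]
q=3: [11, 12, -7, 18, -11]
q=4: [6, 5, -18, 13, -16]
q=5: [-5, -3, -23, 2, -27]
Optimal cycle mean attained by: cycle 3->5->3, total (-9) + (-7), length 2.
Answer: λ = -8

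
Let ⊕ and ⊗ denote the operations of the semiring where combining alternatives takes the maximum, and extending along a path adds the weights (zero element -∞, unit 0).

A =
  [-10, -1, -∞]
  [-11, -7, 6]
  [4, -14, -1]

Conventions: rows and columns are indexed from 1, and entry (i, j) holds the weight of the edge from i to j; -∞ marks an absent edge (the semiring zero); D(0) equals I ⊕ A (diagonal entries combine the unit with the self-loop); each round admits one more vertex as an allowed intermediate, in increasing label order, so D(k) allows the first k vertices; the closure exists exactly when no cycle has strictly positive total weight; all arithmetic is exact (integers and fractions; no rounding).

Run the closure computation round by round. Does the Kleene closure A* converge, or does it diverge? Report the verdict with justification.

D(0):
  [0, -1, -∞]
  [-11, 0, 6]
  [4, -14, 0]
D(1):
  [0, -1, -∞]
  [-11, 0, 6]
  [4, 3, 0]
Detection: at round 2, diagonal entry (3, 3) turns strictly positive.
Key observation: the cycle 3->1->2->3 has total weight 4 + (-1) + 6, which is strictly positive.
Answer: DIVERGES — positive cycle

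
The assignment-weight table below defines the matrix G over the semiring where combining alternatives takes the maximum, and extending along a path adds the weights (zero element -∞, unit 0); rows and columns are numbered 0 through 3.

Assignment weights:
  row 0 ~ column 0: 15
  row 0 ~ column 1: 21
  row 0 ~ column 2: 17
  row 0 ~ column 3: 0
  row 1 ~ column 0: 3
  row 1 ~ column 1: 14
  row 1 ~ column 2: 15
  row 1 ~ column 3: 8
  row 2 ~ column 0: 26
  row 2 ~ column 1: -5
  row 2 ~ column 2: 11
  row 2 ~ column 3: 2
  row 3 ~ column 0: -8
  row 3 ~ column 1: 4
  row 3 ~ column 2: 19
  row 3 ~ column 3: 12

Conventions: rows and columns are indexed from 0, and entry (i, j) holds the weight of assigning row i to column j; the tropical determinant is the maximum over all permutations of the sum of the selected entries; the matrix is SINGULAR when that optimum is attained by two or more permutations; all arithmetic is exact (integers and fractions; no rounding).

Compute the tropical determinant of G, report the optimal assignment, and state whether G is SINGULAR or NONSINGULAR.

σ = (0, 1, 2, 3): 15 + 14 + 11 + 12 = 52
σ = (0, 1, 3, 2): 15 + 14 + 2 + 19 = 50
σ = (0, 2, 1, 3): 15 + 15 + (-5) + 12 = 37
σ = (0, 2, 3, 1): 15 + 15 + 2 + 4 = 36
σ = (0, 3, 1, 2): 15 + 8 + (-5) + 19 = 37
σ = (0, 3, 2, 1): 15 + 8 + 11 + 4 = 38
σ = (1, 0, 2, 3): 21 + 3 + 11 + 12 = 47
σ = (1, 0, 3, 2): 21 + 3 + 2 + 19 = 45
σ = (1, 2, 0, 3): 21 + 15 + 26 + 12 = 74
σ = (1, 2, 3, 0): 21 + 15 + 2 + (-8) = 30
σ = (1, 3, 0, 2): 21 + 8 + 26 + 19 = 74
σ = (1, 3, 2, 0): 21 + 8 + 11 + (-8) = 32
σ = (2, 0, 1, 3): 17 + 3 + (-5) + 12 = 27
σ = (2, 0, 3, 1): 17 + 3 + 2 + 4 = 26
σ = (2, 1, 0, 3): 17 + 14 + 26 + 12 = 69
σ = (2, 1, 3, 0): 17 + 14 + 2 + (-8) = 25
σ = (2, 3, 0, 1): 17 + 8 + 26 + 4 = 55
σ = (2, 3, 1, 0): 17 + 8 + (-5) + (-8) = 12
σ = (3, 0, 1, 2): 0 + 3 + (-5) + 19 = 17
σ = (3, 0, 2, 1): 0 + 3 + 11 + 4 = 18
σ = (3, 1, 0, 2): 0 + 14 + 26 + 19 = 59
σ = (3, 1, 2, 0): 0 + 14 + 11 + (-8) = 17
σ = (3, 2, 0, 1): 0 + 15 + 26 + 4 = 45
σ = (3, 2, 1, 0): 0 + 15 + (-5) + (-8) = 2
Optimal value attained by: σ = (1, 2, 0, 3).
Answer: det⊕(G) = 74; verdict: SINGULAR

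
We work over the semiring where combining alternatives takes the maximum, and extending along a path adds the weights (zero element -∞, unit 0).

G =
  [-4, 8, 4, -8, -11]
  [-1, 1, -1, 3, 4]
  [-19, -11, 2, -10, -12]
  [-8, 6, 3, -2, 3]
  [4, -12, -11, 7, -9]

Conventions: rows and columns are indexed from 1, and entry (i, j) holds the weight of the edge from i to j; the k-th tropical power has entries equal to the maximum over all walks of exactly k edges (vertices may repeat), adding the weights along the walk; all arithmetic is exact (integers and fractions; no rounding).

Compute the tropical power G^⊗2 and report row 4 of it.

G^⊗2:
  [7, 9, 7, 11, 12]
  [8, 9, 6, 11, 6]
  [-8, -4, 4, -5, -7]
  [7, 7, 5, 10, 10]
  [0, 13, 10, 5, 10]
Answer: row 4 of G^⊗2 = [7, 7, 5, 10, 10]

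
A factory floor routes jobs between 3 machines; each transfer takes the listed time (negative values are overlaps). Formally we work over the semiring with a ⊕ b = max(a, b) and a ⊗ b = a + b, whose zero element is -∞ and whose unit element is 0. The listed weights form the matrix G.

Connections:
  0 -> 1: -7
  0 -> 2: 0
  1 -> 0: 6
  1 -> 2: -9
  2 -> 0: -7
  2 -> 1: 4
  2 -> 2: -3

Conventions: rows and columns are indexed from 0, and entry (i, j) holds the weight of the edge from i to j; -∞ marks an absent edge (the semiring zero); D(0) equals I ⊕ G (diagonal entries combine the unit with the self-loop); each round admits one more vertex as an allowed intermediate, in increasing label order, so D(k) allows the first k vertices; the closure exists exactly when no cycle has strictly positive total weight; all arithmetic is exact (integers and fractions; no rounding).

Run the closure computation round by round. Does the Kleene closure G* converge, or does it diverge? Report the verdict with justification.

D(0):
  [0, -7, 0]
  [6, 0, -9]
  [-7, 4, 0]
D(1):
  [0, -7, 0]
  [6, 0, 6]
  [-7, 4, 0]
Detection: at round 2, diagonal entry (2, 2) turns strictly positive.
Key observation: the cycle 2->1->0->2 has total weight 4 + 6 + 0, which is strictly positive.
Answer: DIVERGES — positive cycle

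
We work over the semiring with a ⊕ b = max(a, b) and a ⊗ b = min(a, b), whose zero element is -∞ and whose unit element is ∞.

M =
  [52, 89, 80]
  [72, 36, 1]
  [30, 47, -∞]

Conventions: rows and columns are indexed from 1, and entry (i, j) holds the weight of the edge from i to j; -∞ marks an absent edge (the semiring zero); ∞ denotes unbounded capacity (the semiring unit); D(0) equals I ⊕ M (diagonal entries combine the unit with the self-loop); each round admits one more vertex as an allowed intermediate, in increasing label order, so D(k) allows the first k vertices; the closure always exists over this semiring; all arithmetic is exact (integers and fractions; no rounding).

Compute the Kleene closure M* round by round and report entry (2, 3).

D(0):
  [∞, 89, 80]
  [72, ∞, 1]
  [30, 47, ∞]
D(1):
  [∞, 89, 80]
  [72, ∞, 72]
  [30, 47, ∞]
D(2):
  [∞, 89, 80]
  [72, ∞, 72]
  [47, 47, ∞]
D(3):
  [∞, 89, 80]
  [72, ∞, 72]
  [47, 47, ∞]
Answer: M*[2][3] = 72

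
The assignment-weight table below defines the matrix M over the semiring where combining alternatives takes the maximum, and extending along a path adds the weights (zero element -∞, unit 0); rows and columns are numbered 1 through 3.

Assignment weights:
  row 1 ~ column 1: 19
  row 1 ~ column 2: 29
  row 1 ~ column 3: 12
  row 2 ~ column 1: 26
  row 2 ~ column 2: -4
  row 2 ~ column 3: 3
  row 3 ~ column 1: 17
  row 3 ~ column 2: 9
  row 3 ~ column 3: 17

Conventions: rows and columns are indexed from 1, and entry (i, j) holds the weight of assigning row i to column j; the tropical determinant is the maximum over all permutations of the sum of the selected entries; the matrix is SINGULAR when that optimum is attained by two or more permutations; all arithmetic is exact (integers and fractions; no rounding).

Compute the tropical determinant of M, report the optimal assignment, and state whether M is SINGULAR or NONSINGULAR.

σ = (1, 2, 3): 19 + (-4) + 17 = 32
σ = (1, 3, 2): 19 + 3 + 9 = 31
σ = (2, 1, 3): 29 + 26 + 17 = 72
σ = (2, 3, 1): 29 + 3 + 17 = 49
σ = (3, 1, 2): 12 + 26 + 9 = 47
σ = (3, 2, 1): 12 + (-4) + 17 = 25
Optimal value attained by: σ = (2, 1, 3).
Answer: det⊕(M) = 72; verdict: NONSINGULAR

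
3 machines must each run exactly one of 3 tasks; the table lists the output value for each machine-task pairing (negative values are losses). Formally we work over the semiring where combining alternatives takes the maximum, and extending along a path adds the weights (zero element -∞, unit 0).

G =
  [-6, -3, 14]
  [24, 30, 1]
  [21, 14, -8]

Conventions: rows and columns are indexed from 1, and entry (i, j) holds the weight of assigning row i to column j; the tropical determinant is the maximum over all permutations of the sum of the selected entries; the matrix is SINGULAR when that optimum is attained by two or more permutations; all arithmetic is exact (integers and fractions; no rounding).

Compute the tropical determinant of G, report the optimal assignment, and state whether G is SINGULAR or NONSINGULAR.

σ = (1, 2, 3): (-6) + 30 + (-8) = 16
σ = (1, 3, 2): (-6) + 1 + 14 = 9
σ = (2, 1, 3): (-3) + 24 + (-8) = 13
σ = (2, 3, 1): (-3) + 1 + 21 = 19
σ = (3, 1, 2): 14 + 24 + 14 = 52
σ = (3, 2, 1): 14 + 30 + 21 = 65
Optimal value attained by: σ = (3, 2, 1).
Answer: det⊕(G) = 65; verdict: NONSINGULAR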